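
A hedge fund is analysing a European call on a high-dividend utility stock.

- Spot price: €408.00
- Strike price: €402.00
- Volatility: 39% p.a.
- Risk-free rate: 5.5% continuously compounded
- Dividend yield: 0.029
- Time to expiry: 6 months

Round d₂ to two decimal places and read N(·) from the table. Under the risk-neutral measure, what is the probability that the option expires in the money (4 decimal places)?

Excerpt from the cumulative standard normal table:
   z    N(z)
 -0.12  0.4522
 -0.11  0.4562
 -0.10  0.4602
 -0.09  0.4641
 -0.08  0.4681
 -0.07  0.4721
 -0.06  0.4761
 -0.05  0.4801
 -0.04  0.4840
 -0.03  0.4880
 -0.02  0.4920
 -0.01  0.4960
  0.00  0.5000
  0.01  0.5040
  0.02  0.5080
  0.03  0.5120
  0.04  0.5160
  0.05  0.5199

0.4840

T = 0.5;  σ√T = 0.2758
d₁ = [ln(408/402) + (0.055 − 0.029 + ½·0.39²)·0.5] / (σ√T) = (0.0148 + 0.0510) / 0.2758 = 0.2387 → 0.24
d₂ = 0.2387 − 0.2758 = -0.0370 → -0.04
Pr(exercise) under Q = N(d₂) = 0.4840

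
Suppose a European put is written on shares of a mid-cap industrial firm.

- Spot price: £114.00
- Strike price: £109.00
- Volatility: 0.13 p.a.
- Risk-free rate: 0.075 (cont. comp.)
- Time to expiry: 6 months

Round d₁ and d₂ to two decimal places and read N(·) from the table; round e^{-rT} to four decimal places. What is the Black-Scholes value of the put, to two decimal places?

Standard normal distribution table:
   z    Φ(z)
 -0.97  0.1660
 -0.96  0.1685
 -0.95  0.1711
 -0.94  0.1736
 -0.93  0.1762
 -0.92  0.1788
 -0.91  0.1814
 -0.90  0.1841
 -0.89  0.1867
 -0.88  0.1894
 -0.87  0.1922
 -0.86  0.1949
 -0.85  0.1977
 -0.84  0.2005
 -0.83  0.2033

T = 0.5;  σ√T = 0.0919
d₁ = [ln(114/109) + (0.075 + ½·0.13²)·0.5] / (σ√T) = (0.0449 + 0.0417) / 0.0919 = 0.9418 ≈ 0.94
d₂ = 0.9418 − 0.0919 = 0.8499 ≈ 0.85
exp(−rT) = exp(−0.075·0.5) = 0.9632
N(−d₂) = N(-0.85) = 0.1977;  N(−d₁) = N(-0.94) = 0.1736
P = 109·0.9632·0.1977 − 114·0.1736 = 20.7563 − 19.7904 = 0.9659

£0.97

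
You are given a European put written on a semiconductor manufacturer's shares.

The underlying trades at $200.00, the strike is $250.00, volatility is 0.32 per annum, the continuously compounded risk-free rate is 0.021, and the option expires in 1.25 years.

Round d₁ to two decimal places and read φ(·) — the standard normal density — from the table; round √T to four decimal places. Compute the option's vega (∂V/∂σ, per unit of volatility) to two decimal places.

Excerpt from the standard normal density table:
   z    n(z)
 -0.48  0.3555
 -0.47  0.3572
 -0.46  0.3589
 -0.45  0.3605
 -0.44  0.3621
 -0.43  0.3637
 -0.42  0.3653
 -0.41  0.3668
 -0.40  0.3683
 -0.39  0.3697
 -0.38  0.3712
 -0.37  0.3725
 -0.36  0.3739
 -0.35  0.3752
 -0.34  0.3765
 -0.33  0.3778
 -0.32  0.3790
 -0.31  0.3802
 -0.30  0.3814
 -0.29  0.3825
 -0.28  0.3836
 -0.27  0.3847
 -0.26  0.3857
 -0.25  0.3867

83.29

T = 1.25;  σ√T = 0.3578
ln(S/K) + (r + σ²/2)T = ln(200/250) + (0.021 + 0.32²/2)·1.25 = -0.2231 + 0.0902 = -0.1329
d₁ = -0.1329 / 0.3578 = -0.3714 ≈ -0.37
√T = √1.25 = 1.1180
φ(d₁) = φ(-0.37) = 0.3725
vega = S·φ(d₁)·√T = 200·0.3725·1.1180 = 83.2910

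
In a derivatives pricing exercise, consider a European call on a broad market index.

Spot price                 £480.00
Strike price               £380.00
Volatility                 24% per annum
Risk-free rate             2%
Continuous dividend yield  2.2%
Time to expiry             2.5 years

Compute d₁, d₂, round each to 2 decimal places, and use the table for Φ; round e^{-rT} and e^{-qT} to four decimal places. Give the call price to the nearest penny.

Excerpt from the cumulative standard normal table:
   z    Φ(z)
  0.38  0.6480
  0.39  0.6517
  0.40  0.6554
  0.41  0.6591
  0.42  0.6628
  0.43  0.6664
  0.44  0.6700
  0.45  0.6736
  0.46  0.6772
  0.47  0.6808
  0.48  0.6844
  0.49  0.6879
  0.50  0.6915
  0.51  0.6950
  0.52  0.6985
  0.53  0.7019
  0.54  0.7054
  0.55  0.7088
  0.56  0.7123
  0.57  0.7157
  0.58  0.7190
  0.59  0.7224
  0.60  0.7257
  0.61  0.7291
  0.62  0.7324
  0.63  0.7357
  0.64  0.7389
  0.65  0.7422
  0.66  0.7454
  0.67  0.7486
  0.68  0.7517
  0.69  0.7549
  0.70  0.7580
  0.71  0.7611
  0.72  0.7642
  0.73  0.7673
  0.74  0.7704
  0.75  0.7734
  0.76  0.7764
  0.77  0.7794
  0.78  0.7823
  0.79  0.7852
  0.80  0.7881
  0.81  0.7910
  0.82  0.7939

£118.50

σ√T = 0.24·√2.5 = 0.3795
d₁ = [ln(480/380) + (0.02 − 0.022 + 0.24²/2)·2.5] / 0.3795 = [0.2336 + 0.0670] / 0.3795 = 0.7922 → 0.79
d₂ = d₁ − σ√T = 0.7922 − 0.3795 = 0.4127 → 0.41
e^(−qT) = e^(−0.022·2.5) = 0.9465;  e^(−rT) = e^(−0.02·2.5) = 0.9512
C = 480·0.9465·N(0.79) − 380·0.9512·N(0.41) = 480·0.9465·0.7852 − 380·0.9512·0.6591 = 356.7321 − 238.2356 = 118.4964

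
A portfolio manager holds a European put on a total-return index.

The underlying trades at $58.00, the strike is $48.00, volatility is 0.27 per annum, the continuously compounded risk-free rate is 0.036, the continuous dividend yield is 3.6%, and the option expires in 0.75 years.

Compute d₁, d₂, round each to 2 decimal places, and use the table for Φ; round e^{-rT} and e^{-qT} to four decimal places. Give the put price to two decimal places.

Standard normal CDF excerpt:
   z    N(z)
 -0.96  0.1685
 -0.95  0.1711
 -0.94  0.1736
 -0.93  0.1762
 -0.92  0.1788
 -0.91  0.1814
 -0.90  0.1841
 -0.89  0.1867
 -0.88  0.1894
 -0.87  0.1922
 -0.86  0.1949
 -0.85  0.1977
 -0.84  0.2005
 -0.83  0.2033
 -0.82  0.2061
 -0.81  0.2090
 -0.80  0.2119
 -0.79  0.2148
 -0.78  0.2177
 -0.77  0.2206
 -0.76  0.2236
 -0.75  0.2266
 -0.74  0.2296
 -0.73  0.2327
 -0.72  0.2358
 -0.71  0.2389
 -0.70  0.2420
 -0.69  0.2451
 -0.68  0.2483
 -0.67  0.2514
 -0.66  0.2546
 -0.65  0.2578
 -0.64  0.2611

$1.50

σ√T = 0.27·√0.75 = 0.2338
ln(S/K) + (r − q + σ²/2)T = ln(58/48) + (0.036 − 0.036 + 0.27²/2)·0.75 = 0.1892 + 0.0273 = 0.2166
d₁ = 0.2166 / 0.2338 = 0.9262 ≈ 0.93
d₂ = d₁ − σ√T = 0.9262 − 0.2338 = 0.6924 ≈ 0.69
exp(−qT) = exp(−0.036·0.75) = 0.9734;  exp(−rT) = exp(−0.036·0.75) = 0.9734
N(−d₂) = N(-0.69) = 0.2451;  N(−d₁) = N(-0.93) = 0.1762
P = 48·0.9734·0.2451 − 58·0.9734·0.1762 = 11.4519 − 9.9478 = 1.5041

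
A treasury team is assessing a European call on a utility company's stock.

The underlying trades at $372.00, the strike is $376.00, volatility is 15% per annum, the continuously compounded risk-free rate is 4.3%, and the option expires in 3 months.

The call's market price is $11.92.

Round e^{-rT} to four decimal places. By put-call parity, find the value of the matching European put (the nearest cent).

e^(−rT) = e^(−0.043·0.25) = 0.9893
Put-call parity: C − P = S − K·e^(−rT) = 372 − 376·0.9893 = 372 − 371.9768 = 0.0232
P = C − (C − P) = 11.92 − (0.0232) = 11.8968

$11.90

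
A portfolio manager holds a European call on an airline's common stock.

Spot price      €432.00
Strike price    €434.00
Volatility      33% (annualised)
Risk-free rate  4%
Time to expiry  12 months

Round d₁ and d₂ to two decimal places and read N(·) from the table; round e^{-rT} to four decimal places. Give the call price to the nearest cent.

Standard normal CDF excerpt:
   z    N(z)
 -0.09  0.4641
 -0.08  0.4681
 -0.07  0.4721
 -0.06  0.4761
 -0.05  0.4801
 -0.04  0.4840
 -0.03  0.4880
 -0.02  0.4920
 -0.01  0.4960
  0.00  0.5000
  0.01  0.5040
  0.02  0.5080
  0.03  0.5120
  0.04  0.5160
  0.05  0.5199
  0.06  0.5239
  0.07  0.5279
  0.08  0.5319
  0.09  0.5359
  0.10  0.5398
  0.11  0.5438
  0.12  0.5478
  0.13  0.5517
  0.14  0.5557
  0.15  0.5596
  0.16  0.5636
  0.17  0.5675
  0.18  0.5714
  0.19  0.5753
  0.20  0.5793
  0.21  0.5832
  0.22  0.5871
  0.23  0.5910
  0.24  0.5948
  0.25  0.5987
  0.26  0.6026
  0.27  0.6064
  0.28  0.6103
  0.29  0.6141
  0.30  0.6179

€63.44

T = 1;  σ√T = 0.3300
ln(S/K) + (r + σ²/2)T = ln(432/434) + (0.04 + 0.33²/2)·1 = -0.0046 + 0.0945 = 0.0898
d₁ = 0.0898 / 0.3300 = 0.2722 ⇒ 0.27
d₂ = d₁ − σ√T = 0.2722 − 0.3300 = -0.0578 ⇒ -0.06
exp(−rT) = exp(−0.04·1) = 0.9608
C = 432·N(0.27) − 434·0.9608·N(-0.06) = 432·0.6064 − 434·0.9608·0.4761 = 261.9648 − 198.5276 = 63.4372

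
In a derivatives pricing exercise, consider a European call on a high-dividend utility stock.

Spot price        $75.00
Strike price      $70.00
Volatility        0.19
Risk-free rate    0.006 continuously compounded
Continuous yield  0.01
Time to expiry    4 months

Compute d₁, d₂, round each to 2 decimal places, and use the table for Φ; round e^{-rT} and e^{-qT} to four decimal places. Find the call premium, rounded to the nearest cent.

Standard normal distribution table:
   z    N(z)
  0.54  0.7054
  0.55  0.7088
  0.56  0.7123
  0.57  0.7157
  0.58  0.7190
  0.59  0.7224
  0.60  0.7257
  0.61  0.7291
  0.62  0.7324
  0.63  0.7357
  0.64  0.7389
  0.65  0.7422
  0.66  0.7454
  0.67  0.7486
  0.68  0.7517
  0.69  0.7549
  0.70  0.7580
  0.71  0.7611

$6.20

T = 0.3333;  σ√T = 0.1097
d₁ = [ln(75/70) + (0.006 − 0.01 + 0.19²/2)·0.3333] / 0.1097 = [0.0690 + 0.0047] / 0.1097 = 0.6716 ⇒ 0.67
d₂ = d₁ − σ√T = 0.6716 − 0.1097 = 0.5619 ⇒ 0.56
exp(−qT) = exp(−0.01·0.3333) = 0.9967;  exp(−rT) = exp(−0.006·0.3333) = 0.9980
N(d₁) = N(0.67) = 0.7486;  N(d₂) = N(0.56) = 0.7123
C = 75·0.9967·0.7486 − 70·0.9980·0.7123 = 55.9597 − 49.7613 = 6.1984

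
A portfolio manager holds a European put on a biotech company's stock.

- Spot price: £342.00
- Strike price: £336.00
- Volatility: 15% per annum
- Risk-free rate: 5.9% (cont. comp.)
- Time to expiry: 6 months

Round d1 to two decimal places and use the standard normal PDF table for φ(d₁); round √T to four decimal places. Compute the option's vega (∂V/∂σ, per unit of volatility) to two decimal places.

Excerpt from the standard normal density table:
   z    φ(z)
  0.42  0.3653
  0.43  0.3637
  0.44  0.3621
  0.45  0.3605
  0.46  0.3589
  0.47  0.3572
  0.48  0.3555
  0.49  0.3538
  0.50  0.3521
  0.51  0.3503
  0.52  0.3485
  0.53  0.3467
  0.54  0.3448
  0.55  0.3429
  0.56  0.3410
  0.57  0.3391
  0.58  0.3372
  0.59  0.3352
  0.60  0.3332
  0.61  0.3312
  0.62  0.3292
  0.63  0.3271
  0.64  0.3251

85.15

σ√T = 0.15 × 0.7071 = 0.1061
ln(S/K) + (r + σ²/2)T = ln(342/336) + (0.059 + 0.15²/2)·0.5 = 0.0177 + 0.0351 = 0.0528
d₁ = 0.0528 / 0.1061 = 0.4980 ⇒ 0.50
√T = √0.5 = 0.7071
φ(d₁) = φ(0.50) = 0.3521
vega = S·φ(d₁)·√T = 342·0.3521·0.7071 = 85.1477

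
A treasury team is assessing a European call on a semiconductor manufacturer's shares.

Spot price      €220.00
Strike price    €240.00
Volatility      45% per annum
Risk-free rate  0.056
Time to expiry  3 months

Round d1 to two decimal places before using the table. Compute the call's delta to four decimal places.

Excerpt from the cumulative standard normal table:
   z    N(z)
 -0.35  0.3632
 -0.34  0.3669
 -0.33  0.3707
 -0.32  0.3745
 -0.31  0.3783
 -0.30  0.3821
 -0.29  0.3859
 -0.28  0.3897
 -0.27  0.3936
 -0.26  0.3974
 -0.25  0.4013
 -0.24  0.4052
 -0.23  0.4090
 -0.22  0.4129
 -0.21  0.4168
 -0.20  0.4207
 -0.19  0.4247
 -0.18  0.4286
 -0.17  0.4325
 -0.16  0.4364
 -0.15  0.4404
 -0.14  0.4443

T = 0.25;  σ√T = 0.2250
d₁ = [ln(220/240) + (0.056 + 0.45²/2)·0.25] / 0.2250 = [-0.0870 + 0.0393] / 0.2250 = -0.2120 → -0.21
N(d₁) = N(-0.21) = 0.4168
Δ_call = N(d₁) = 0.4168

0.4168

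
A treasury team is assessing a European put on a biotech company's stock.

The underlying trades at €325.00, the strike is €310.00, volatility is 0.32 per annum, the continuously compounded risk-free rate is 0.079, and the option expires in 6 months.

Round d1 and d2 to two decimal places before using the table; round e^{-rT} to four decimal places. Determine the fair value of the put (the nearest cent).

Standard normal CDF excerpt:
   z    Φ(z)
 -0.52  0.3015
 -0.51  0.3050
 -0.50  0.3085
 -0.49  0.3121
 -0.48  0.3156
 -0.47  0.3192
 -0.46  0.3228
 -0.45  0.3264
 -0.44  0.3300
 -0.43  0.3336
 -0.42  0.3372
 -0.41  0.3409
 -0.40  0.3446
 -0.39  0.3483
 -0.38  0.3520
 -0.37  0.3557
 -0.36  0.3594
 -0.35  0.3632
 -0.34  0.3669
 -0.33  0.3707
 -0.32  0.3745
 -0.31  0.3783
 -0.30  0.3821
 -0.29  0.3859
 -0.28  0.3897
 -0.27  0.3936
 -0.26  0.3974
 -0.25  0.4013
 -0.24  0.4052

€17.03

T = 0.5;  σ√T = 0.2263
ln(S/K) + (r + σ²/2)T = ln(325/310) + (0.079 + 0.32²/2)·0.5 = 0.0473 + 0.0651 = 0.1124
d₁ = 0.1124 / 0.2263 = 0.4965 which rounds to 0.50
d₂ = d₁ − σ√T = 0.4965 − 0.2263 = 0.2703 which rounds to 0.27
e^(−rT) = e^(−0.079·0.5) = 0.9613
P = 310·0.9613·N(-0.27) − 325·N(-0.50) = 310·0.9613·0.3936 − 325·0.3085 = 117.2940 − 100.2625 = 17.0315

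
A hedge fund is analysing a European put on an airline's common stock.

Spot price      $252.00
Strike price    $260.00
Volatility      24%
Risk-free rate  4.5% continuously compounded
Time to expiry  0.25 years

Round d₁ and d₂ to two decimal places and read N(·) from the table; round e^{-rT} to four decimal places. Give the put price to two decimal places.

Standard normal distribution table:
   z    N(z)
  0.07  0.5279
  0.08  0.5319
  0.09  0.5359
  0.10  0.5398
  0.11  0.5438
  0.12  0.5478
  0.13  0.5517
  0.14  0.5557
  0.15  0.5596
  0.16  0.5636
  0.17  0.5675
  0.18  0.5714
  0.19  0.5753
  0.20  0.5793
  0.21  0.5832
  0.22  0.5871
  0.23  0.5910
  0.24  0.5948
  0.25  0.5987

$14.90

T = 0.25;  σ√T = 0.1200
d₁ = [ln(252/260) + (0.045 + ½·0.24²)·0.25] / (σ√T) = (-0.0313 + 0.0185) / 0.1200 = -0.1067 ⇒ -0.11
d₂ = -0.1067 − 0.1200 = -0.2267 ⇒ -0.23
exp(−rT) = exp(−0.045·0.25) = 0.9888
N(−d₂) = N(0.23) = 0.5910;  N(−d₁) = N(0.11) = 0.5438
P = 260·0.9888·0.5910 − 252·0.5438 = 151.9390 − 137.0376 = 14.9014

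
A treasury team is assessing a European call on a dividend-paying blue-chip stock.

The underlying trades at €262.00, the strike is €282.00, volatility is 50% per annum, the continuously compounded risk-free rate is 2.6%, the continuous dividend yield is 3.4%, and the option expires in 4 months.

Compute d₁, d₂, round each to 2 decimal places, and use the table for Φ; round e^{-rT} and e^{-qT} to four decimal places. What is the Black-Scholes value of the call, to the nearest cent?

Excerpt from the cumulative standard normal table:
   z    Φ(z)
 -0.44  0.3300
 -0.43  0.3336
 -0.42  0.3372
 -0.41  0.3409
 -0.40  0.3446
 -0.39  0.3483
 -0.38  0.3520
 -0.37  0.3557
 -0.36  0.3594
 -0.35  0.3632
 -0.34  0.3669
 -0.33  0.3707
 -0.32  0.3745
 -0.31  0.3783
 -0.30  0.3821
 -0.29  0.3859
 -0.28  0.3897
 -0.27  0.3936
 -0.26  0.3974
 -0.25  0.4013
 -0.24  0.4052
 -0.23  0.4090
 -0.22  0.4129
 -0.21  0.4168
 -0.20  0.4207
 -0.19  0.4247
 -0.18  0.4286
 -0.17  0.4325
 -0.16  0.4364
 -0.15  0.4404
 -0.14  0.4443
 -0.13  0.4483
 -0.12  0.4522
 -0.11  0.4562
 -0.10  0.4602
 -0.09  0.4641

T = 0.3333;  σ√T = 0.2887
d₁ = [ln(262/282) + (0.026 − 0.034 + 0.5²/2)·0.3333] / 0.2887 = [-0.0736 + 0.0390] / 0.2887 = -0.1197 ≈ -0.12
d₂ = d₁ − σ√T = -0.1197 − 0.2887 = -0.4084 ≈ -0.41
e^(−qT) = e^(−0.034·0.3333) = 0.9887;  e^(−rT) = e^(−0.026·0.3333) = 0.9914
N(d₁) = N(-0.12) = 0.4522;  N(d₂) = N(-0.41) = 0.3409
C = 262·0.9887·0.4522 − 282·0.9914·0.3409 = 117.1376 − 95.3070 = 21.8306

€21.83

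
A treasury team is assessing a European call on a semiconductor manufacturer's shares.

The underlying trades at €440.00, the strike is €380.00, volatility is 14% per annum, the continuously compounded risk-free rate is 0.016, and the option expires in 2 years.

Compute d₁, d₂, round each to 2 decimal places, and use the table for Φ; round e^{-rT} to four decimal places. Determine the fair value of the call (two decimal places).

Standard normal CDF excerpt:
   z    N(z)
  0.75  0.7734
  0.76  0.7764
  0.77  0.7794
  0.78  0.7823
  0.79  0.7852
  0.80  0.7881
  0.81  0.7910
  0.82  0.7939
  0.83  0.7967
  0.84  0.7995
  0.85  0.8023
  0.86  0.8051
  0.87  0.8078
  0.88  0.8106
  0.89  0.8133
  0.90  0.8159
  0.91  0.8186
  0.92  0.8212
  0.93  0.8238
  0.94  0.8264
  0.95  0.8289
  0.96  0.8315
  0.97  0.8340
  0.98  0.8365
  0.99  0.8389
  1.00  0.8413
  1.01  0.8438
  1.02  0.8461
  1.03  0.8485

€80.13

σ√T = 0.14·√2 = 0.1980
d₁ = [ln(440/380) + (0.016 + 0.14²/2)·2] / 0.1980 = [0.1466 + 0.0516] / 0.1980 = 1.0011 ⇒ 1.00
d₂ = d₁ − σ√T = 1.0011 − 0.1980 = 0.8031 ⇒ 0.80
exp(−rT) = exp(−0.016·2) = 0.9685
N(d₁) = N(1.00) = 0.8413;  N(d₂) = N(0.80) = 0.7881
C = 440·0.8413 − 380·0.9685·0.7881 = 370.1720 − 290.0444 = 80.1276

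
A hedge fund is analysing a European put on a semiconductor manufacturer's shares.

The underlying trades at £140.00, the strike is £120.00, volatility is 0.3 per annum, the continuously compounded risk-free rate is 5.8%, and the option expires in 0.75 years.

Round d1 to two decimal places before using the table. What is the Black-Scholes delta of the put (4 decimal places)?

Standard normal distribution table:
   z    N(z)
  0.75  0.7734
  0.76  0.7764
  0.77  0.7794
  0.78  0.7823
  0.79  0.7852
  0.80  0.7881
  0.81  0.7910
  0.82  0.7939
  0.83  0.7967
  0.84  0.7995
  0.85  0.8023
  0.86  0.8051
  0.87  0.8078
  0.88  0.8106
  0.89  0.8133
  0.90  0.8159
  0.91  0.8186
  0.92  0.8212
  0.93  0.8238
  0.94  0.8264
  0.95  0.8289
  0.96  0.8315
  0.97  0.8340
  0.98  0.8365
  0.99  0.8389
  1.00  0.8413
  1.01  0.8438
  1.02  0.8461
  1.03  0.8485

σ√T = 0.3·√0.75 = 0.2598
d₁ = [ln(140/120) + (0.058 + 0.3²/2)·0.75] / 0.2598 = [0.1542 + 0.0773] / 0.2598 = 0.8907 → 0.89
N(d₁) = N(0.89) = 0.8133
Δ_put = N(d₁) − 1 = 0.8133 − 1 = -0.1867

-0.1867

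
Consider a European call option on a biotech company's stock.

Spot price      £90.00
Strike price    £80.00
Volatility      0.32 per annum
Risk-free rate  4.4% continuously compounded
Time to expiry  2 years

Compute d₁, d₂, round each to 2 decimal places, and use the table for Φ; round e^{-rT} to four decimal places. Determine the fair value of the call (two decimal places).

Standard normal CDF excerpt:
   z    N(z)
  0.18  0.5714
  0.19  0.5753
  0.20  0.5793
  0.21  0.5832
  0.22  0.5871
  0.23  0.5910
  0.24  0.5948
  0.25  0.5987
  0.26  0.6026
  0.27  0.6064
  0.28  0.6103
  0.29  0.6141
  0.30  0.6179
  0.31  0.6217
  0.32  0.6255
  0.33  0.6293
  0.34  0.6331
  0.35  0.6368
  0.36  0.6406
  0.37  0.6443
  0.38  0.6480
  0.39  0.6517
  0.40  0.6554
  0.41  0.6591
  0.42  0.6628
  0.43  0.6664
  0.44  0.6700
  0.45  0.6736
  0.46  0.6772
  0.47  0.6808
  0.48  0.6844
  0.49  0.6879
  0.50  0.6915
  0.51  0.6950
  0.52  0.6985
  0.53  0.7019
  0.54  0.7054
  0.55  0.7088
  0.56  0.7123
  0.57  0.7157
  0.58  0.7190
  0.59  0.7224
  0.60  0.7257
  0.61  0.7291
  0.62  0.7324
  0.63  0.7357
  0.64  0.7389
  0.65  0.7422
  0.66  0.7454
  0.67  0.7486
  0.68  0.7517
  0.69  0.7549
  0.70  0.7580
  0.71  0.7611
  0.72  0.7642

σ√T = 0.32·√2 = 0.4525
d₁ = [ln(90/80) + (0.044 + ½·0.32²)·2] / (σ√T) = (0.1178 + 0.1904) / 0.4525 = 0.6810 which rounds to 0.68
d₂ = 0.6810 − 0.4525 = 0.2284 which rounds to 0.23
e^(−rT) = e^(−0.044·2) = 0.9158
N(d₁) = N(0.68) = 0.7517;  N(d₂) = N(0.23) = 0.5910
C = 90·0.7517 − 80·0.9158·0.5910 = 67.6530 − 43.2990 = 24.3540

£24.35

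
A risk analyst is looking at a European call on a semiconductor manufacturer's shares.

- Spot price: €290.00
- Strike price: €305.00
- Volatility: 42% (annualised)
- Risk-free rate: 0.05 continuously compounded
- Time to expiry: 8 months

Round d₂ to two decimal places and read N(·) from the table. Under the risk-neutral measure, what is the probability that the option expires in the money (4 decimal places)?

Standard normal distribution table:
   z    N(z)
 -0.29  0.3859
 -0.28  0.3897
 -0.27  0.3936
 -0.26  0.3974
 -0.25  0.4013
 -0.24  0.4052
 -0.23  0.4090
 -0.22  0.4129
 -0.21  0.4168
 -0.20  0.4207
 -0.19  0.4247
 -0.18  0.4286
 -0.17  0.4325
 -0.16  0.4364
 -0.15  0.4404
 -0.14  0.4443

σ√T = 0.42·√0.6667 = 0.3429
d₁ = [ln(290/305) + (0.05 + 0.42²/2)·0.6667] / 0.3429 = [-0.0504 + 0.0921] / 0.3429 = 0.1216 ⇒ 0.12
d₂ = d₁ − σ√T = 0.1216 − 0.3429 = -0.2213 ⇒ -0.22
Risk-neutral Pr[S_T > K] = N(d₂) = N(-0.22) = 0.4129

0.4129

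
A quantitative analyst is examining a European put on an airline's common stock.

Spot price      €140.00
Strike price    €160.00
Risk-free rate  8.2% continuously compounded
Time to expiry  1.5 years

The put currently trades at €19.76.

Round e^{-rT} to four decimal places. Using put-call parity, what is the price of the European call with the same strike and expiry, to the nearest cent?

exp(−rT) = exp(−0.082·1.5) = 0.8843
Put-call parity: C − P = S − K·e^(−rT) = 140 − 160·0.8843 = 140 − 141.4880 = -1.4880
C = P + (C − P) = 19.76 + (-1.4880) = 18.2720

€18.27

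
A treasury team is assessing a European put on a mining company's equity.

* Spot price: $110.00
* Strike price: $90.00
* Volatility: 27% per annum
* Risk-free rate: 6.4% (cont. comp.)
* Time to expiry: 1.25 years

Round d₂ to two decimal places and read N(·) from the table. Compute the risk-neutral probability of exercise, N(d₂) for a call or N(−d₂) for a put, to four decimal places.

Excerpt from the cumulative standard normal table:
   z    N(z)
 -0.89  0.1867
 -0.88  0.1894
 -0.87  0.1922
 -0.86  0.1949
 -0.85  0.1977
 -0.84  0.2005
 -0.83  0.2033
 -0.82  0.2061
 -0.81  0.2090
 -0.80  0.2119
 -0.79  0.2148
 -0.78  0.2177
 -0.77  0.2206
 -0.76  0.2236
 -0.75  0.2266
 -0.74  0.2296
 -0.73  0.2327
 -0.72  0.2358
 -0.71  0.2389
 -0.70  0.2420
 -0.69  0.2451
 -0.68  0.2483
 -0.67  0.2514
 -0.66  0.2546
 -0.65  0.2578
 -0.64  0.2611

T = 1.25;  σ√T = 0.3019
d₁ = [ln(110/90) + (0.064 + ½·0.27²)·1.25] / (σ√T) = (0.2007 + 0.1256) / 0.3019 = 1.0807 which rounds to 1.08
d₂ = 1.0807 − 0.3019 = 0.7788 which rounds to 0.78
Pr(exercise) under Q = N(−d₂) = N(-0.78) = 0.2177

0.2177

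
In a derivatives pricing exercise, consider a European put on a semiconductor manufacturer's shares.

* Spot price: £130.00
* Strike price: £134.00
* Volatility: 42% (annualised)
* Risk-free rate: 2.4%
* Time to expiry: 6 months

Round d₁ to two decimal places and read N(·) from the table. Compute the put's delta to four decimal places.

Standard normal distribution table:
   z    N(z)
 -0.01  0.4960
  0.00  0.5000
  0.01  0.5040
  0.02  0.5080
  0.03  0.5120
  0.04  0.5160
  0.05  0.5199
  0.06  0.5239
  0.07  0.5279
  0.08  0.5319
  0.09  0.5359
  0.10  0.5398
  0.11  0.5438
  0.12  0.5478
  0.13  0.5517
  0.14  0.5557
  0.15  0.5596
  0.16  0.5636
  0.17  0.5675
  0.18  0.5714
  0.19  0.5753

-0.4641

σ√T = 0.42 × 0.7071 = 0.2970
d₁ = [ln(130/134) + (0.024 + 0.42²/2)·0.5] / 0.2970 = [-0.0303 + 0.0561] / 0.2970 = 0.0869 → 0.09
N(d₁) = N(0.09) = 0.5359
Δ_put = N(d₁) − 1 = 0.5359 − 1 = -0.4641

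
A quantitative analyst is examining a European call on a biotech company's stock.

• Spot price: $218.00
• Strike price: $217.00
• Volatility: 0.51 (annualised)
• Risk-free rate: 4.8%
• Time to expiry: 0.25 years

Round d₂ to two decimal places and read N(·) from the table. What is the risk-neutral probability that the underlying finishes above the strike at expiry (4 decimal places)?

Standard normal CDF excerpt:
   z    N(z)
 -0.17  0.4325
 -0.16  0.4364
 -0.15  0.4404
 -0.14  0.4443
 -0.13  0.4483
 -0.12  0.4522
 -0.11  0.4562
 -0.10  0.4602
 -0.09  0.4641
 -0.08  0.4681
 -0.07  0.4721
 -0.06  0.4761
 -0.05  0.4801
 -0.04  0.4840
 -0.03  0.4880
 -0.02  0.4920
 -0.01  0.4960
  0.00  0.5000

σ√T = 0.51·√0.25 = 0.2550
d₁ = [ln(218/217) + (0.048 + 0.51²/2)·0.25] / 0.2550 = [0.0046 + 0.0445] / 0.2550 = 0.1926 which rounds to 0.19
d₂ = d₁ − σ√T = 0.1926 − 0.2550 = -0.0624 which rounds to -0.06
Risk-neutral Pr[S_T > K] = N(d₂) = N(-0.06) = 0.4761

0.4761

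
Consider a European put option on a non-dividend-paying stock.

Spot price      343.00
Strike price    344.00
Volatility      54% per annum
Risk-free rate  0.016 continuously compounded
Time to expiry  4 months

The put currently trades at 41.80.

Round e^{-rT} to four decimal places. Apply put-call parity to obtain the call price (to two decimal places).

42.62

exp(−rT) = exp(−0.016·0.3333) = 0.9947
Put-call parity: C − P = S − K·e^(−rT) = 343 − 344·0.9947 = 343 − 342.1768 = 0.8232
C = P + (C − P) = 41.80 + (0.8232) = 42.6232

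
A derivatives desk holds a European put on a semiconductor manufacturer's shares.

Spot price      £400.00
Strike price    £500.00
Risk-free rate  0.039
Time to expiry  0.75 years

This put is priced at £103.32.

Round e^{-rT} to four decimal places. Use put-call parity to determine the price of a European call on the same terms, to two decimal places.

exp(−rT) = exp(−0.039·0.75) = 0.9712
Put-call parity: C − P = S − K·e^(−rT) = 400 − 500·0.9712 = 400 − 485.6000 = -85.6000
C = P + (C − P) = 103.32 + (-85.6000) = 17.7200

£17.72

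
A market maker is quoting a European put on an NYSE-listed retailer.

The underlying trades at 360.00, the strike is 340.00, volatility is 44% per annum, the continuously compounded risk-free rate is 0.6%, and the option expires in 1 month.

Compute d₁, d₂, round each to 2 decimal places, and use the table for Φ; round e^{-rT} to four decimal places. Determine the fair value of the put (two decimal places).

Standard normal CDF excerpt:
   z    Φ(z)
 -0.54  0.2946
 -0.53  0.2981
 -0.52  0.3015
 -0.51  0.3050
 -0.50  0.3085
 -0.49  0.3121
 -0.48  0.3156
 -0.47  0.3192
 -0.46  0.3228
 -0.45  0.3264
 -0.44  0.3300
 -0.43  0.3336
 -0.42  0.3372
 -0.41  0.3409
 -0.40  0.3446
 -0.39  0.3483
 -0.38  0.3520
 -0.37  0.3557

9.82

T = 0.08333;  σ√T = 0.1270
ln(S/K) + (r + σ²/2)T = ln(360/340) + (0.006 + 0.44²/2)·0.08333 = 0.0572 + 0.0086 = 0.0657
d₁ = 0.0657 / 0.1270 = 0.5175 ≈ 0.52
d₂ = d₁ − σ√T = 0.5175 − 0.1270 = 0.3904 ≈ 0.39
e^(−rT) = e^(−0.006·0.08333) = 0.9995
P = 340·0.9995·N(-0.39) − 360·N(-0.52) = 340·0.9995·0.3483 − 360·0.3015 = 118.3628 − 108.5400 = 9.8228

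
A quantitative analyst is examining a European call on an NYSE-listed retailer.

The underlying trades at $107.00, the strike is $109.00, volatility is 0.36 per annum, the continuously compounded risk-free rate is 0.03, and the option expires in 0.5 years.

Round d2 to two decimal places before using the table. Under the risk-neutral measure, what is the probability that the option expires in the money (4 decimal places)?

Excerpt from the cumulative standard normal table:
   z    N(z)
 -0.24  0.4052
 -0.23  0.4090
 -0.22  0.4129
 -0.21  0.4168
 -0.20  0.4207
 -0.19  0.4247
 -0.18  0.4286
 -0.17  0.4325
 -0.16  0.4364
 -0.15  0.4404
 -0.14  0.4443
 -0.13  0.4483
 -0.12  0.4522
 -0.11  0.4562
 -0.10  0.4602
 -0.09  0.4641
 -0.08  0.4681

0.4443

T = 0.5;  σ√T = 0.2546
d₁ = [ln(107/109) + (0.03 + ½·0.36²)·0.5] / (σ√T) = (-0.0185 + 0.0474) / 0.2546 = 0.1135 which rounds to 0.11
d₂ = 0.1135 − 0.2546 = -0.1411 which rounds to -0.14
Risk-neutral Pr[S_T > K] = N(d₂) = N(-0.14) = 0.4443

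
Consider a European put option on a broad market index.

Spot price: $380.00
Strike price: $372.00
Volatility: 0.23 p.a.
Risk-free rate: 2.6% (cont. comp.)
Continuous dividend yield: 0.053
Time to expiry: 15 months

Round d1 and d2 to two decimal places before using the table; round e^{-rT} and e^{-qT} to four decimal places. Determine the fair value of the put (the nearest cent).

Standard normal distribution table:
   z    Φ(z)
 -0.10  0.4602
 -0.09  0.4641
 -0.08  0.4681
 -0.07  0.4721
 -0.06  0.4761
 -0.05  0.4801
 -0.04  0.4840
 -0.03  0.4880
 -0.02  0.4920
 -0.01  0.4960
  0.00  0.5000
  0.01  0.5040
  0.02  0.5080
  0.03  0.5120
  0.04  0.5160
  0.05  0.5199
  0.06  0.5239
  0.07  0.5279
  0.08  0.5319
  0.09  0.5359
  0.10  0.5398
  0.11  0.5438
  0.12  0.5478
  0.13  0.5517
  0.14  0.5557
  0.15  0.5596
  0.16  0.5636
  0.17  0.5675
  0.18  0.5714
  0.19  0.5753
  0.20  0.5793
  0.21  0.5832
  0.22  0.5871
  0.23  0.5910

σ√T = 0.23 × 1.1180 = 0.2571
d₁ = [ln(380/372) + (0.026 − 0.053 + 0.23²/2)·1.25] / 0.2571 = [0.0213 − 0.0007] / 0.2571 = 0.0801 ⇒ 0.08
d₂ = d₁ − σ√T = 0.0801 − 0.2571 = -0.1771 ⇒ -0.18
e^(−qT) = e^(−0.053·1.25) = 0.9359;  e^(−rT) = e^(−0.026·1.25) = 0.9680
N(−d₂) = N(0.18) = 0.5714;  N(−d₁) = N(-0.08) = 0.4681
P = 372·0.9680·0.5714 − 380·0.9359·0.4681 = 205.7589 − 166.4760 = 39.2828

$39.28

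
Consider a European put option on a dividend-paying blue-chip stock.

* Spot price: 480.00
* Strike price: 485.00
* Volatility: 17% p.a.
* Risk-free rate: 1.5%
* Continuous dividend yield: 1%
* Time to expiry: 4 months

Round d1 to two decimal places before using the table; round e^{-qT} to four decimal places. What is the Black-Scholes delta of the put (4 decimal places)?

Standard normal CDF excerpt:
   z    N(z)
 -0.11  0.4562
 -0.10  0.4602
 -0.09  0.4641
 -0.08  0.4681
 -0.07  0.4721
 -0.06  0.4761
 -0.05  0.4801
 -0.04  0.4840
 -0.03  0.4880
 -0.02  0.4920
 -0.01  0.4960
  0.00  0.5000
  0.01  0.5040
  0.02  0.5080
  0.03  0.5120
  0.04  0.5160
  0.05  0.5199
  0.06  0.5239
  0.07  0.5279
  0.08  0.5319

σ√T = 0.17 × 0.5774 = 0.0981
d₁ = [ln(480/485) + (0.015 − 0.01 + ½·0.17²)·0.3333] / (σ√T) = (-0.0104 + 0.0065) / 0.0981 = -0.0395 → -0.04
N(d₁) = N(-0.04) = 0.4840
Δ_put = e^(−qT)·(N(d₁) − 1) = 0.9967·(0.4840 − 1) = -0.5143

-0.5143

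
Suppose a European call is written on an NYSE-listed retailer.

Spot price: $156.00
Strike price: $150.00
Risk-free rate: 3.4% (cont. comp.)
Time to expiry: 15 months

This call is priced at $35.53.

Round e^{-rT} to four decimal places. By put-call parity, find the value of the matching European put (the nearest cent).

$23.29

e^(−rT) = e^(−0.034·1.25) = 0.9584
Put-call parity: C − P = S − K·e^(−rT) = 156 − 150·0.9584 = 156 − 143.7600 = 12.2400
P = C − (C − P) = 35.53 − (12.2400) = 23.2900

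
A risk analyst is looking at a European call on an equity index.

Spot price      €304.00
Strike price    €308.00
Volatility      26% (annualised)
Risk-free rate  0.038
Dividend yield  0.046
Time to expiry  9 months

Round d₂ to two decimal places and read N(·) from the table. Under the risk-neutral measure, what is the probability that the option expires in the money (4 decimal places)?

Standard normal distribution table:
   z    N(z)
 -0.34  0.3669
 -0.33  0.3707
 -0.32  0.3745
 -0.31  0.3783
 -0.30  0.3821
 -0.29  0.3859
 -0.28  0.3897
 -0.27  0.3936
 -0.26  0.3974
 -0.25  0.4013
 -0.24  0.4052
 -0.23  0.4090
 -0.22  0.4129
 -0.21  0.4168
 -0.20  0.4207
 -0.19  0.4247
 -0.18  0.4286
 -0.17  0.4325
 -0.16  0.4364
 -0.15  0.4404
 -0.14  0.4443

σ√T = 0.26 × 0.8660 = 0.2252
d₁ = [ln(304/308) + (0.038 − 0.046 + ½·0.26²)·0.75] / (σ√T) = (-0.0131 + 0.0194) / 0.2252 = 0.0279 ⇒ 0.03
d₂ = 0.0279 − 0.2252 = -0.1973 ⇒ -0.20
Risk-neutral Pr[S_T > K] = N(d₂) = N(-0.20) = 0.4207

0.4207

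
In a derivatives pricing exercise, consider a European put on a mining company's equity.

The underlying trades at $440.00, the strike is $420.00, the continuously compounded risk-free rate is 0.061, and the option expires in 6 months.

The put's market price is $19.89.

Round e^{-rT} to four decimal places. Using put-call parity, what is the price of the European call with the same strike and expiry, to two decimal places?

$52.49

exp(−rT) = exp(−0.061·0.5) = 0.9700
Put-call parity: C − P = S − K·e^(−rT) = 440 − 420·0.9700 = 440 − 407.4000 = 32.6000
C = P + (C − P) = 19.89 + (32.6000) = 52.4900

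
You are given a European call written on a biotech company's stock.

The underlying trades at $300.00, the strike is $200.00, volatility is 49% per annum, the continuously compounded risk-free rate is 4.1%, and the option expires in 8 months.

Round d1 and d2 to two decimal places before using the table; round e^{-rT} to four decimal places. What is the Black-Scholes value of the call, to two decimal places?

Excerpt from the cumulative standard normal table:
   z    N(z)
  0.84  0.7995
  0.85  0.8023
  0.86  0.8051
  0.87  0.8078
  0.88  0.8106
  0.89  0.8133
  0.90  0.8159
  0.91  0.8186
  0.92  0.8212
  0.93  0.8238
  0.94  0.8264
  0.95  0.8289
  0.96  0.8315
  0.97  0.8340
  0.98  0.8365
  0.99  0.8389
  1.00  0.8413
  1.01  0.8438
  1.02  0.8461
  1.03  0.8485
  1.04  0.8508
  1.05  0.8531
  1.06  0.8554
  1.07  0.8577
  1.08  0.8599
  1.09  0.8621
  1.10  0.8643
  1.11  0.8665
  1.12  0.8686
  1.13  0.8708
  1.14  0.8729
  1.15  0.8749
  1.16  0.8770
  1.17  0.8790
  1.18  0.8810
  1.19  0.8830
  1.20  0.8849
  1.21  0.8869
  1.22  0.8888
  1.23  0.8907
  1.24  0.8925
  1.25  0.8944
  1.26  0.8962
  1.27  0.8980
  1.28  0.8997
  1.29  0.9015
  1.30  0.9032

$112.17

σ√T = 0.49 × 0.8165 = 0.4001
d₁ = [ln(300/200) + (0.041 + ½·0.49²)·0.6667] / (σ√T) = (0.4055 + 0.1074) / 0.4001 = 1.2818 ⇒ 1.28
d₂ = 1.2818 − 0.4001 = 0.8817 ⇒ 0.88
e^(−rT) = e^(−0.041·0.6667) = 0.9730
C = 300·N(1.28) − 200·0.9730·N(0.88) = 300·0.8997 − 200·0.9730·0.8106 = 269.9100 − 157.7428 = 112.1672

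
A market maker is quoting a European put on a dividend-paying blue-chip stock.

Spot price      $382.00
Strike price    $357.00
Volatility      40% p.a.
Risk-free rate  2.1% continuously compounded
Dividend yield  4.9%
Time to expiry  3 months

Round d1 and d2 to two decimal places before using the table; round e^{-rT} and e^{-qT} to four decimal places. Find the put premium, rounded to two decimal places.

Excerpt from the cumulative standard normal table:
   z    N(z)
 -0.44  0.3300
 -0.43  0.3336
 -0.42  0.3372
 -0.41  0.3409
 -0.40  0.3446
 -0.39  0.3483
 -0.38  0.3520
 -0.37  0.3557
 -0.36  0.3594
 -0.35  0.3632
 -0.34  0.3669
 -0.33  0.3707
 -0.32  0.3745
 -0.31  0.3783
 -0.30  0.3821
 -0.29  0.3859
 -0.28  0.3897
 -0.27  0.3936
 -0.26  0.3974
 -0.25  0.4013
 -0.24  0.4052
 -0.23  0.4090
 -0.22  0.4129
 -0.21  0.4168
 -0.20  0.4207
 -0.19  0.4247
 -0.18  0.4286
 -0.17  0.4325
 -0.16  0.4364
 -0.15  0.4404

$19.38

σ√T = 0.4 × 0.5000 = 0.2000
ln(S/K) + (r − q + σ²/2)T = ln(382/357) + (0.021 − 0.049 + 0.4²/2)·0.25 = 0.0677 + 0.0130 = 0.0807
d₁ = 0.0807 / 0.2000 = 0.4034 which rounds to 0.40
d₂ = d₁ − σ√T = 0.4034 − 0.2000 = 0.2034 which rounds to 0.20
e^(−qT) = e^(−0.049·0.25) = 0.9878;  e^(−rT) = e^(−0.021·0.25) = 0.9948
N(−d₂) = N(-0.20) = 0.4207;  N(−d₁) = N(-0.40) = 0.3446
P = 357·0.9948·0.4207 − 382·0.9878·0.3446 = 149.4089 − 130.0312 = 19.3777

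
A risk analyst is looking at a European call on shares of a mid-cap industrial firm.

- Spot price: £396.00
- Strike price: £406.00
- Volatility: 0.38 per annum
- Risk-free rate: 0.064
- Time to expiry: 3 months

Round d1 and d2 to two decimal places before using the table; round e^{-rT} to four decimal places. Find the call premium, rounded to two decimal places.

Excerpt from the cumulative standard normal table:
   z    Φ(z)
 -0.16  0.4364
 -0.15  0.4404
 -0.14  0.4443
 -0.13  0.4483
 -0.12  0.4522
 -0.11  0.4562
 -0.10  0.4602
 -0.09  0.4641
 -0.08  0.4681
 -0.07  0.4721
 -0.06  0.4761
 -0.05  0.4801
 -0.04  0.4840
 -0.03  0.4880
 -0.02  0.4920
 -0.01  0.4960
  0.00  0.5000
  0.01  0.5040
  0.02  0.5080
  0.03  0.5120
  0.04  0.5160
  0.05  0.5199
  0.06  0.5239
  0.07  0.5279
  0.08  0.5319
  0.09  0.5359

T = 0.25;  σ√T = 0.1900
d₁ = [ln(396/406) + (0.064 + ½·0.38²)·0.25] / (σ√T) = (-0.0249 + 0.0340) / 0.1900 = 0.0480 ≈ 0.05
d₂ = 0.0480 − 0.1900 = -0.1420 ≈ -0.14
e^(−rT) = e^(−0.064·0.25) = 0.9841
N(d₁) = N(0.05) = 0.5199;  N(d₂) = N(-0.14) = 0.4443
C = 396·0.5199 − 406·0.9841·0.4443 = 205.8804 − 177.5177 = 28.3627

£28.36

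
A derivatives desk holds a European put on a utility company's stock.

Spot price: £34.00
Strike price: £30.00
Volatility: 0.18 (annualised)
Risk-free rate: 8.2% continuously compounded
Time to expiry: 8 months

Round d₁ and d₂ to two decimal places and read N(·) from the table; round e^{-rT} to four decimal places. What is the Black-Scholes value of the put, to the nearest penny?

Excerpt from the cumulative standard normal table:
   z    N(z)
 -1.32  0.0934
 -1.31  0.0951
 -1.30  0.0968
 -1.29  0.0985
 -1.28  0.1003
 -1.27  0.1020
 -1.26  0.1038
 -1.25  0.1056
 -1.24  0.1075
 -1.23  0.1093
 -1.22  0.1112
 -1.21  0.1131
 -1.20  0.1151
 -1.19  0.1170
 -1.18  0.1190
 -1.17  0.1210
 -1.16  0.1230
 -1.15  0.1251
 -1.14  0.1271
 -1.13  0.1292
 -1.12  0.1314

£0.26

σ√T = 0.18·√0.6667 = 0.1470
d₁ = [ln(34/30) + (0.082 + ½·0.18²)·0.6667] / (σ√T) = (0.1252 + 0.0655) / 0.1470 = 1.2971 ⇒ 1.30
d₂ = 1.2971 − 0.1470 = 1.1501 ⇒ 1.15
e^(−rT) = e^(−0.082·0.6667) = 0.9468
N(−d₂) = N(-1.15) = 0.1251;  N(−d₁) = N(-1.30) = 0.0968
P = 30·0.9468·0.1251 − 34·0.0968 = 3.5533 − 3.2912 = 0.2621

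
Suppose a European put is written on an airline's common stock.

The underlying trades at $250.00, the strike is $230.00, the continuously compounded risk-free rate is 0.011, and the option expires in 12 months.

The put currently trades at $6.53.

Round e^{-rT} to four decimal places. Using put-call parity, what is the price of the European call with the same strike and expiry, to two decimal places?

$29.04

exp(−rT) = exp(−0.011·1) = 0.9891
Put-call parity: C − P = S − K·e^(−rT) = 250 − 230·0.9891 = 250 − 227.4930 = 22.5070
C = P + (C − P) = 6.53 + (22.5070) = 29.0370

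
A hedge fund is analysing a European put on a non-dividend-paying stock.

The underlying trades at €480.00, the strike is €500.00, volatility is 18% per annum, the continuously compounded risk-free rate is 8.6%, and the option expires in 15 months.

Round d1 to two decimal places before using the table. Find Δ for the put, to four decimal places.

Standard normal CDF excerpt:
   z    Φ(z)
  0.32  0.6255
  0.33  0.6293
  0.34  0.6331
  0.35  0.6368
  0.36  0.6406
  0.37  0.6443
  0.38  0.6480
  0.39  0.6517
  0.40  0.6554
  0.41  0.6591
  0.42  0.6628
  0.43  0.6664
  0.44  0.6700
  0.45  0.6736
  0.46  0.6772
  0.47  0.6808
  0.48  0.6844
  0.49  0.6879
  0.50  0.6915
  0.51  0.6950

-0.3336

σ√T = 0.18·√1.25 = 0.2012
ln(S/K) + (r + σ²/2)T = ln(480/500) + (0.086 + 0.18²/2)·1.25 = -0.0408 + 0.1277 = 0.0869
d₁ = 0.0869 / 0.2012 = 0.4319 → 0.43
N(d₁) = N(0.43) = 0.6664
Δ_put = N(d₁) − 1 = 0.6664 − 1 = -0.3336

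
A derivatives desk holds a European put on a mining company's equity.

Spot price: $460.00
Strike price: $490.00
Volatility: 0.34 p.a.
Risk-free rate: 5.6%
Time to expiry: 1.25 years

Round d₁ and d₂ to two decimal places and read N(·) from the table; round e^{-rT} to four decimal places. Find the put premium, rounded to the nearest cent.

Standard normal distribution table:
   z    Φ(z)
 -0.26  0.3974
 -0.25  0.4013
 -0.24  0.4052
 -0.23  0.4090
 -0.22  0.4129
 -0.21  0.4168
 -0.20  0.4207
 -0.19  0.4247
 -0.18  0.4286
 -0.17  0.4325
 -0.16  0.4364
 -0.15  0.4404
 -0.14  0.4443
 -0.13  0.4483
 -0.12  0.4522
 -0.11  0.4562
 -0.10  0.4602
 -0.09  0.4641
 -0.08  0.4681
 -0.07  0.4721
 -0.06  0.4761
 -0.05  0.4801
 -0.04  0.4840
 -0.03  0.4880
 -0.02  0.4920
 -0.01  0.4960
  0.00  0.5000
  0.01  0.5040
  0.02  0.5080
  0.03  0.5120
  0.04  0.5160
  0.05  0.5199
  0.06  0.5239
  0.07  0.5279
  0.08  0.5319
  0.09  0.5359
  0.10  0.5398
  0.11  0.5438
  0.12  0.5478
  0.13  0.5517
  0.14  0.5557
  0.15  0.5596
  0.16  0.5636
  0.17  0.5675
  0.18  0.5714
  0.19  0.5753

$67.55

σ√T = 0.34·√1.25 = 0.3801
d₁ = [ln(460/490) + (0.056 + ½·0.34²)·1.25] / (σ√T) = (-0.0632 + 0.1423) / 0.3801 = 0.2080 ≈ 0.21
d₂ = 0.2080 − 0.3801 = -0.1721 ≈ -0.17
exp(−rT) = exp(−0.056·1.25) = 0.9324
N(−d₂) = N(0.17) = 0.5675;  N(−d₁) = N(-0.21) = 0.4168
P = 490·0.9324·0.5675 − 460·0.4168 = 259.2771 − 191.7280 = 67.5491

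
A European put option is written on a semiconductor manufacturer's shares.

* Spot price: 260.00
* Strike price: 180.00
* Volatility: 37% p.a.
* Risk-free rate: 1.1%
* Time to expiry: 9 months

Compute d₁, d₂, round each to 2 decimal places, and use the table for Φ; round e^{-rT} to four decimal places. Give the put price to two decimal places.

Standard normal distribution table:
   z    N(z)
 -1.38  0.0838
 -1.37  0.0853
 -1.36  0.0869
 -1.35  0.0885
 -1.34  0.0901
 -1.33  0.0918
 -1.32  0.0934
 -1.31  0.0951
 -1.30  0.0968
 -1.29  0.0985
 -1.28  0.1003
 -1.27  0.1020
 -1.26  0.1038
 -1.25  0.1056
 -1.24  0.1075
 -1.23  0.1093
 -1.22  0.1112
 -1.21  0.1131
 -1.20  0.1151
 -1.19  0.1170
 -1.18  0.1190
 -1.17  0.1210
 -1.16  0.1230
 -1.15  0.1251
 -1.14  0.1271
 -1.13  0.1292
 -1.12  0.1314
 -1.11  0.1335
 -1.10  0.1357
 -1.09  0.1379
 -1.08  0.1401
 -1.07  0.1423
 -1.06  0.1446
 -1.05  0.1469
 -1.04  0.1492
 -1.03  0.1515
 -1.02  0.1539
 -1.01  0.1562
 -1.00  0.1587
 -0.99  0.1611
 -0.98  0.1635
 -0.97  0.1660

σ√T = 0.37 × 0.8660 = 0.3204
ln(S/K) + (r + σ²/2)T = ln(260/180) + (0.011 + 0.37²/2)·0.75 = 0.3677 + 0.0596 = 0.4273
d₁ = 0.4273 / 0.3204 = 1.3336 ⇒ 1.33
d₂ = d₁ − σ√T = 1.3336 − 0.3204 = 1.0131 ⇒ 1.01
exp(−rT) = exp(−0.011·0.75) = 0.9918
P = 180·0.9918·N(-1.01) − 260·N(-1.33) = 180·0.9918·0.1562 − 260·0.0918 = 27.8854 − 23.8680 = 4.0174

4.02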